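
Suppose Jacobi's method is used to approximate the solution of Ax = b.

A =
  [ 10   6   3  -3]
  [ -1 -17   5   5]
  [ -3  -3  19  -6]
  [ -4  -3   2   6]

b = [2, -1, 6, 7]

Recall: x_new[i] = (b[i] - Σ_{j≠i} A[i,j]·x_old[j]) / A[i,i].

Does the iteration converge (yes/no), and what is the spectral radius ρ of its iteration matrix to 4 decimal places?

yes, ρ = 0.7120

Diagonal D = diag(10, -17, 19, 6); L, U strict lower/upper.
Jacobi T = -D⁻¹(L+U): T[3,2] = -(2)/(6) = -0.3333; T[3,3] = 0.
  T[0,:] = [+0.0000  -0.6000  -0.3000  +0.3000]
  T[1,:] = [-0.0588  +0.0000  +0.2941  +0.2941]
  T[2,:] = [+0.1579  +0.1579  +0.0000  +0.3158]
  T[3,:] = [+0.6667  +0.5000  -0.3333  +0.0000]
|λ(T)| sorted: 0.7120, 0.5665, 0.5665, 0.1097.
spectral radius ρ = 0.7120; 0.7120 < 1, so it converges for any x₀.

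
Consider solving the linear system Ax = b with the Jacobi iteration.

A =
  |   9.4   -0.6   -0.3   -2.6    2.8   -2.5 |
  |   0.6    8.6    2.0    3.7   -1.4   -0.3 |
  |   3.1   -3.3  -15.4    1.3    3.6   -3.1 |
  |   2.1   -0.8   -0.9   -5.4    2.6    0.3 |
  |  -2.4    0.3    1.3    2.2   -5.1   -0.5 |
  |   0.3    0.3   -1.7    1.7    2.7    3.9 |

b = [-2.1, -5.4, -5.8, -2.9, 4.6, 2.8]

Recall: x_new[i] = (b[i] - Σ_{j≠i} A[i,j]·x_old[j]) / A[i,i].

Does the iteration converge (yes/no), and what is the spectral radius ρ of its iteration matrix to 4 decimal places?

yes, ρ = 0.8925

Diagonal D = diag(9.4, 8.6, -15.4, -5.4, -5.1, 3.9); L, U strict lower/upper.
T_J = -D⁻¹(L+U): T[5,3] = -(1.7)/(3.9) = -0.4359; T[5,5] = 0.
  T[0,:] = [+0.0000 +0.0638 +0.0319 +0.2766 -0.2979 +0.2660]
  T[1,:] = [-0.0698 +0.0000 -0.2326 -0.4302 +0.1628 +0.0349]
  T[2,:] = [+0.2013 -0.2143 +0.0000 +0.0844 +0.2338 -0.2013]
  T[3,:] = [+0.3889 -0.1481 -0.1667 +0.0000 +0.4815 +0.0556]
  T[4,:] = [-0.4706 +0.0588 +0.2549 +0.4314 +0.0000 -0.0980]
  T[5,:] = [-0.0769 -0.0769 +0.4359 -0.4359 -0.6923 +0.0000]
|roots of det(T-λI)|: 0.8925, 0.5950, 0.4508, 0.3529, 0.3529, 0.1008.
spectral radius ρ = 0.8925; 0.8925 < 1, so it converges for any x₀.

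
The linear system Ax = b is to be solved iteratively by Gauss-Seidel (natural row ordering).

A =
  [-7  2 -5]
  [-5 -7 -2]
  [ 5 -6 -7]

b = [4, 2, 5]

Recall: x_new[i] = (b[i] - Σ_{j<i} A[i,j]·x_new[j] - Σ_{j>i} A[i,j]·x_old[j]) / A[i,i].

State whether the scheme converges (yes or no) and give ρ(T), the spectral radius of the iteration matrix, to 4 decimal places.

yes, ρ = 0.8370

Let D = diag(-7, -7, -7); L, U the strict triangles.
T_GS = -(D+L)⁻¹U: row 0 first, T[0,1] = -(2)/(-7) = +0.2857; later rows by forward substitution.
  T[0,:] = [+0.0000, +0.2857, -0.7143]
  T[1,:] = [+0.0000, -0.2041, +0.2245]
  T[2,:] = [+0.0000, +0.3790, -0.7026]
|eigenvalues of T|: 0.8370, 0.0697, 0.0000.
spectral radius ρ = 0.8370; 0.8370 < 1: convergent.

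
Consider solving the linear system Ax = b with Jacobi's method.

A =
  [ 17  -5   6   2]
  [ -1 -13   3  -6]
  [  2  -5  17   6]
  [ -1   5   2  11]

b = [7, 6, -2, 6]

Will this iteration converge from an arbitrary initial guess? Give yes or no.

Split A = D + L + U, D = diag(17, -13, 17, 11).
T_J = -D⁻¹(L+U): T[1,0] = -(-1)/(-13) = -0.0769; T[1,1] = 0.
  T[0,:] = [+0.0000, +0.2941, -0.3529, -0.1176]
  T[1,:] = [-0.0769, +0.0000, +0.2308, -0.4615]
  T[2,:] = [-0.1176, +0.2941, +0.0000, -0.3529]
  T[3,:] = [+0.0909, -0.4545, -0.1818, +0.0000]
eigenvalue magnitudes: 0.6495, 0.4565, 0.2566, 0.0636.
ρ = 0.6495; 0.6495 < 1: convergent.

yes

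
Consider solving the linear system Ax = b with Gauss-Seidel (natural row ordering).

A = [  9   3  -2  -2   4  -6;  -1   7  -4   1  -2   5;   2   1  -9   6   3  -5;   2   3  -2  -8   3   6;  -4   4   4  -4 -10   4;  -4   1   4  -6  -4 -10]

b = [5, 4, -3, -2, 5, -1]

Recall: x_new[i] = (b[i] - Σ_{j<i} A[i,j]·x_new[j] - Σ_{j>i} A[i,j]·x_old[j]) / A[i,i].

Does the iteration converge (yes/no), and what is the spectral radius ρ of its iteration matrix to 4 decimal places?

Let D = diag(9, 7, -9, -8, -10, -10); L, U the strict triangles.
GS T = -(D+L)⁻¹U: row 0 first, T[0,2] = -(-2)/(9) = +0.2222; later rows by forward substitution.
  T[0,:] = [+0.0000 -0.3333 +0.2222 +0.2222 -0.4444 +0.6667]
  T[1,:] = [+0.0000 -0.0476 +0.6032 -0.1111 +0.2222 -0.6190]
  T[2,:] = [+0.0000 -0.0794 +0.1164 +0.7037 +0.2593 -0.4762]
  T[3,:] = [+0.0000 -0.0813 +0.2526 -0.1620 +0.2824 +0.8036]
  T[4,:] = [+0.0000 +0.1151 +0.0979 +0.2130 +0.2574 -0.6262]
  T[5,:] = [+0.0000 +0.0996 -0.1728 +0.1935 +0.0313 -0.7507]
|λ(T)| sorted: 1.1504, 0.6246, 0.3444, 0.3444, 0.0894, 0.0000.
ρ = 1.1504; 1.1504 > 1 ⇒ diverges.

no, ρ = 1.1504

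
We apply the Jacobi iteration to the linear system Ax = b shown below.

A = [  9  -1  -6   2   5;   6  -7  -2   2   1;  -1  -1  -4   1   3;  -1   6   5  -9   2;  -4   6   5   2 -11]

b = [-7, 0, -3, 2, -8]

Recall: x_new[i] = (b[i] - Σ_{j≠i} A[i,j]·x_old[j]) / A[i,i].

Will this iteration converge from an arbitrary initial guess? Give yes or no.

Split A = D + L + U, D = diag(9, -7, -4, -9, -11).
T_J = -D⁻¹(L+U): T[1,3] = -(2)/(-7) = +0.2857; T[1,1] = 0.
  T[0,:] = [+0.0000, +0.1111, +0.6667, -0.2222, -0.5556]
  T[1,:] = [+0.8571, +0.0000, -0.2857, +0.2857, +0.1429]
  T[2,:] = [-0.2500, -0.2500, +0.0000, +0.2500, +0.7500]
  T[3,:] = [-0.1111, +0.6667, +0.5556, +0.0000, +0.2222]
  T[4,:] = [-0.3636, +0.5455, +0.4545, +0.1818, +0.0000]
|eigenvalues of T|: 1.2770, 0.8434, 0.6432, 0.6432, 0.2425.
ρ = 1.2770; 1.2770 > 1: divergent.

no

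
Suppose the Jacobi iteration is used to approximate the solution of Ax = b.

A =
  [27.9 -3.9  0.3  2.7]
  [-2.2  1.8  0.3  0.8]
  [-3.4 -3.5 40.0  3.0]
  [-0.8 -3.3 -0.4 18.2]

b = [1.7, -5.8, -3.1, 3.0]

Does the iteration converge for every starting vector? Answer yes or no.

Diagonal D = diag(27.9, 1.8, 40, 18.2); L, U strict lower/upper.
Jacobi: T = -D⁻¹(L+U), T[0,2] = -(0.3)/(27.9) = -0.0108; T[0,0] = 0.
  T[0,:] = [+0.0000 +0.1398 -0.0108 -0.0968]
  T[1,:] = [+1.2222 +0.0000 -0.1667 -0.4444]
  T[2,:] = [+0.0850 +0.0875 +0.0000 -0.0750]
  T[3,:] = [+0.0440 +0.1813 +0.0220 +0.0000]
|roots of det(T-λI)|: 0.3750, 0.2590, 0.2590, 0.0129.
spectral radius ρ = 0.3750; 0.3750 < 1: convergent.

yes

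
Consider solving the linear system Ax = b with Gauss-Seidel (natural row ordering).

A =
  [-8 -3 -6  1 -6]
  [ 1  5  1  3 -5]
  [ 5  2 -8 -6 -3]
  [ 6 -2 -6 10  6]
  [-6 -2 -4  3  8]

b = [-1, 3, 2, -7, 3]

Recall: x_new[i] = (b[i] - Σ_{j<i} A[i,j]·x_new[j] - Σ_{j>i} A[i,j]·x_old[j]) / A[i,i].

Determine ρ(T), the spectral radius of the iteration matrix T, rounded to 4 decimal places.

Diagonal D = diag(-8, 5, -8, 10, 8); L, U strict lower/upper.
GS T = -(D+L)⁻¹U: row 0 first, T[0,4] = -(-6)/(-8) = -0.7500; later rows by forward substitution.
  T[0,:] = [+0.0000  -0.3750  -0.7500  +0.1250  -0.7500]
  T[1,:] = [+0.0000  +0.0750  -0.0500  -0.6250  +1.1500]
  T[2,:] = [+0.0000  -0.2156  -0.4812  -0.8281  -0.5562]
  T[3,:] = [+0.0000  +0.1106  +0.1513  -0.6969  -0.2538]
  T[4,:] = [+0.0000  -0.4118  -0.8723  -0.2152  -0.4580]
|roots of det(T-λI)|: 1.1626, 0.6550, 0.6550, 0.0508, 0.0000.
ρ = 1.1626; 1.1626 > 1: divergent.

1.1626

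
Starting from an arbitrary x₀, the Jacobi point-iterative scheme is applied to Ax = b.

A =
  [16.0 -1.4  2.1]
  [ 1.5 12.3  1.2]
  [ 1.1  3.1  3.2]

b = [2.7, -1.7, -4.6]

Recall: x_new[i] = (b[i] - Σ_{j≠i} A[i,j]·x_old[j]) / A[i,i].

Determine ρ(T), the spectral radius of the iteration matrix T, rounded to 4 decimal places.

Diagonal D = diag(16, 12.3, 3.2); L, U strict lower/upper.
Jacobi T = -D⁻¹(L+U): T[0,2] = -(2.1)/(16) = -0.1313; T[0,0] = 0.
  T[0,:] = [+0.0000, +0.0875, -0.1313]
  T[1,:] = [-0.1220, +0.0000, -0.0976]
  T[2,:] = [-0.3438, -0.9688, +0.0000]
|roots of det(T-λI)|: 0.4004, 0.2935, 0.1070.
ρ(T) = max|λ| = 0.4004; 0.4004 < 1, so it converges for any x₀.

0.4004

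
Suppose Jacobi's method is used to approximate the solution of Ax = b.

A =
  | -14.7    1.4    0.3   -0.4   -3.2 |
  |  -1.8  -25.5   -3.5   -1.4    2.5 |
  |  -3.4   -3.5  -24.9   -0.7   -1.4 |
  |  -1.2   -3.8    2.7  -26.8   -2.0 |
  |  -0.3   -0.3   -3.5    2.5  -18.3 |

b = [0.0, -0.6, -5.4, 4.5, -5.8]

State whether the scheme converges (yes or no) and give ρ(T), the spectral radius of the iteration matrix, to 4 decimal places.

yes, ρ = 0.2061

A = D + L + U where D = diag(-14.7, -25.5, -24.9, -26.8, -18.3).
Jacobi T = -D⁻¹(L+U): T[4,0] = -(-0.3)/(-18.3) = -0.0164; T[4,4] = 0.
  T[0,:] = [+0.0000  +0.0952  +0.0204  -0.0272  -0.2177]
  T[1,:] = [-0.0706  +0.0000  -0.1373  -0.0549  +0.0980]
  T[2,:] = [-0.1365  -0.1406  +0.0000  -0.0281  -0.0562]
  T[3,:] = [-0.0448  -0.1418  +0.1007  +0.0000  -0.0746]
  T[4,:] = [-0.0164  -0.0164  -0.1913  +0.1366  +0.0000]
|eigenvalues of T|: 0.2061, 0.1735, 0.1490, 0.1490, 0.0478.
spectral radius ρ = 0.2061; 0.2061 < 1, so it converges for any x₀.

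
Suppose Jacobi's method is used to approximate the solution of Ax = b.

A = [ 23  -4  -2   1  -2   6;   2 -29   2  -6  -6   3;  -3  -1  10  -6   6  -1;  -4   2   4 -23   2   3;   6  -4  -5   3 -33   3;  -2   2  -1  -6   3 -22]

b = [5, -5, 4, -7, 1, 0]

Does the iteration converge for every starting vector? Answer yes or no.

Diagonal D = diag(23, -29, 10, -23, -33, -22); L, U strict lower/upper.
Jacobi T = -D⁻¹(L+U): T[5,4] = -(3)/(-22) = +0.1364; T[5,5] = 0.
  T[0,:] = [+0.0000, +0.1739, +0.0870, -0.0435, +0.0870, -0.2609]
  T[1,:] = [+0.0690, +0.0000, +0.0690, -0.2069, -0.2069, +0.1034]
  T[2,:] = [+0.3000, +0.1000, +0.0000, +0.6000, -0.6000, +0.1000]
  T[3,:] = [-0.1739, +0.0870, +0.1739, +0.0000, +0.0870, +0.1304]
  T[4,:] = [+0.1818, -0.1212, -0.1515, +0.0909, +0.0000, +0.0909]
  T[5,:] = [-0.0909, +0.0909, -0.0455, -0.2727, +0.1364, +0.0000]
|roots of det(T-λI)|: 0.6133, 0.3863, 0.2427, 0.2427, 0.2189, 0.1419.
spectral radius ρ = 0.6133; 0.6133 < 1 ⇒ converges.

yes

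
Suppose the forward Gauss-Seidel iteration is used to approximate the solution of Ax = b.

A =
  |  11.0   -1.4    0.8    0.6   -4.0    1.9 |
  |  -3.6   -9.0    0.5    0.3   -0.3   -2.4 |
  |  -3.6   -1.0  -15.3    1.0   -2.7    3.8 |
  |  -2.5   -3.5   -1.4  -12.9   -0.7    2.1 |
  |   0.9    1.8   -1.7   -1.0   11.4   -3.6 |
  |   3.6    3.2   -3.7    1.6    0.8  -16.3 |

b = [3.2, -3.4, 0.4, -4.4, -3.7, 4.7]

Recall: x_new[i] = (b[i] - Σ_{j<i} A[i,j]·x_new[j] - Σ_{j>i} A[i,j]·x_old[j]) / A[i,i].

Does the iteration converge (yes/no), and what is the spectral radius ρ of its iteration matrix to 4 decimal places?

yes, ρ = 0.2492

Diagonal D = diag(11, -9, -15.3, -12.9, 11.4, -16.3); L, U strict lower/upper.
GS T = -(D+L)⁻¹U: row 0 first, T[0,3] = -(0.6)/(11) = -0.0545; later rows by forward substitution.
  T[0,:] = [+0.0000, +0.1273, -0.0727, -0.0545, +0.3636, -0.1727]
  T[1,:] = [+0.0000, -0.0509, +0.0846, +0.0552, -0.1788, -0.1976]
  T[2,:] = [+0.0000, -0.0266, +0.0116, +0.0746, -0.2503, +0.3019]
  T[3,:] = [+0.0000, -0.0080, -0.0101, -0.0125, -0.0491, +0.2171]
  T[4,:] = [+0.0000, -0.0067, -0.0068, +0.0056, -0.0421, +0.4247]
  T[5,:] = [+0.0000, +0.0230, -0.0034, -0.0191, +0.0952, -0.1033]
eigenvalue magnitudes: 0.2492, 0.0695, 0.0695, 0.0597, 0.0243, 0.0000.
ρ(T) = max|λ| = 0.2492; 0.2492 < 1 ⇒ converges.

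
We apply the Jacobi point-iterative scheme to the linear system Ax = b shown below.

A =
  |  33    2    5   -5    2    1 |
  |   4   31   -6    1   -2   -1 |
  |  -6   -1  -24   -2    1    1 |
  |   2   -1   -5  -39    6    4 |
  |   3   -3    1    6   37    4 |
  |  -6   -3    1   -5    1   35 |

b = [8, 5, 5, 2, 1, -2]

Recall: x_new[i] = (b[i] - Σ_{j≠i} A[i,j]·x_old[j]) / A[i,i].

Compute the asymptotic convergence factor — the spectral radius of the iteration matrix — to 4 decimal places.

Diagonal D = diag(33, 31, -24, -39, 37, 35); L, U strict lower/upper.
Jacobi T = -D⁻¹(L+U): T[1,4] = -(-2)/(31) = +0.0645; T[1,1] = 0.
  T[0,:] = [+0.0000 -0.0606 -0.1515 +0.1515 -0.0606 -0.0303]
  T[1,:] = [-0.1290 +0.0000 +0.1935 -0.0323 +0.0645 +0.0323]
  T[2,:] = [-0.2500 -0.0417 +0.0000 -0.0833 +0.0417 +0.0417]
  T[3,:] = [+0.0513 -0.0256 -0.1282 +0.0000 +0.1538 +0.1026]
  T[4,:] = [-0.0811 +0.0811 -0.0270 -0.1622 +0.0000 -0.1081]
  T[5,:] = [+0.1714 +0.0857 -0.0286 +0.1429 -0.0286 +0.0000]
|eigenvalues of T|: 0.2922, 0.1880, 0.1880, 0.1740, 0.0991, 0.0991.
ρ = 0.2922; 0.2922 < 1, so it converges for any x₀.

0.2922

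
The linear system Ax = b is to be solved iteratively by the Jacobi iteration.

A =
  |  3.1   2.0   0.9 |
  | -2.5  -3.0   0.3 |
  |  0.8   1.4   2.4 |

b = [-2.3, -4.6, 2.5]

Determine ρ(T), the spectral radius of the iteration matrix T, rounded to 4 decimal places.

A = D + L + U where D = diag(3.1, -3, 2.4).
Jacobi T = -D⁻¹(L+U): T[1,2] = -(0.3)/(-3) = +0.1000; T[1,1] = 0.
  T[0,:] = [+0.0000  -0.6452  -0.2903]
  T[1,:] = [-0.8333  +0.0000  +0.1000]
  T[2,:] = [-0.3333  -0.5833  +0.0000]
|roots of det(T-λI)|: 0.8469, 0.6186, 0.2283.
ρ = 0.8469; 0.8469 < 1, so it converges for any x₀.

0.8469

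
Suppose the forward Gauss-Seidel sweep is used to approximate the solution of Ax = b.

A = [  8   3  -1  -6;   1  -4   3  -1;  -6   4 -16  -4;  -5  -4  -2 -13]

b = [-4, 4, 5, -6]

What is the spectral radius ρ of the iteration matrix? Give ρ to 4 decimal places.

Let D = diag(8, -4, -16, -13); L, U the strict triangles.
GS T = -(D+L)⁻¹U: row 0 first, T[0,2] = -(-1)/(8) = +0.1250; later rows by forward substitution.
  T[0,:] = [+0.0000  -0.3750  +0.1250  +0.7500]
  T[1,:] = [+0.0000  -0.0938  +0.7812  -0.0625]
  T[2,:] = [+0.0000  +0.1172  +0.1484  -0.5469]
  T[3,:] = [+0.0000  +0.1550  -0.3113  -0.1851]
|eigenvalues of T|: 0.6336, 0.3952, 0.1080, 0.0000.
spectral radius ρ = 0.6336; 0.6336 < 1, so it converges for any x₀.

0.6336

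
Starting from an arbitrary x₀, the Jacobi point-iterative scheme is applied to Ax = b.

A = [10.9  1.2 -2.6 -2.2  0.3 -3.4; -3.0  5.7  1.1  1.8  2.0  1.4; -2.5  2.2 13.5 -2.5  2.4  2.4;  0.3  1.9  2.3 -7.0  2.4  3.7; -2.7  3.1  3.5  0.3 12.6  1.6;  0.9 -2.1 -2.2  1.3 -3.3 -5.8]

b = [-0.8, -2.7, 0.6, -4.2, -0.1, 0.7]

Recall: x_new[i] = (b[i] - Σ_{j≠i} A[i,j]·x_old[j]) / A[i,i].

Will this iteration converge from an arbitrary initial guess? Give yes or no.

Let D = diag(10.9, 5.7, 13.5, -7, 12.6, -5.8); L, U the strict triangles.
Jacobi: T = -D⁻¹(L+U), T[3,4] = -(2.4)/(-7) = +0.3429; T[3,3] = 0.
  T[0,:] = [+0.0000  -0.1101  +0.2385  +0.2018  -0.0275  +0.3119]
  T[1,:] = [+0.5263  +0.0000  -0.1930  -0.3158  -0.3509  -0.2456]
  T[2,:] = [+0.1852  -0.1630  +0.0000  +0.1852  -0.1778  -0.1778]
  T[3,:] = [+0.0429  +0.2714  +0.3286  +0.0000  +0.3429  +0.5286]
  T[4,:] = [+0.2143  -0.2460  -0.2778  -0.0238  +0.0000  -0.1270]
  T[5,:] = [+0.1552  -0.3621  -0.3793  +0.2241  -0.5690  +0.0000]
|roots of det(T-λI)|: 0.8896, 0.4505, 0.3364, 0.3364, 0.2790, 0.2790.
spectral radius ρ = 0.8896; 0.8896 < 1, so it converges for any x₀.

yes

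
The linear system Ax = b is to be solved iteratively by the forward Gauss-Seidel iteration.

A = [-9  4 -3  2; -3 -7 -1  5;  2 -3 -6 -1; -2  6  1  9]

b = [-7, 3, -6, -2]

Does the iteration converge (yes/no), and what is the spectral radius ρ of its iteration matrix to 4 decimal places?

Split A = D + L + U, D = diag(-9, -7, -6, 9).
GS T = -(D+L)⁻¹U: row 0 first, T[0,2] = -(-3)/(-9) = -0.3333; later rows by forward substitution.
  T[0,:] = [+0.0000, +0.4444, -0.3333, +0.2222]
  T[1,:] = [+0.0000, -0.1905, +0.0000, +0.6190]
  T[2,:] = [+0.0000, +0.2434, -0.1111, -0.4021]
  T[3,:] = [+0.0000, +0.1987, -0.0617, -0.3186]
eigenvalue magnitudes: 0.6611, 0.0835, 0.0426, 0.0000.
ρ(T) = max|λ| = 0.6611; 0.6611 < 1: convergent.

yes, ρ = 0.6611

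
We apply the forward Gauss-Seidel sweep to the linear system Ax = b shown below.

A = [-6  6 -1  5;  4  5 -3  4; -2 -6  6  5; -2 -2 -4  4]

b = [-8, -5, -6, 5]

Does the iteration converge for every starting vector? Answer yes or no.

Write A = D+L+U with D = diag(-6, 5, 6, 4).
Gauss-Seidel: T = -(D+L)⁻¹U, row 0 first, T[0,2] = -(-1)/(-6) = -0.1667; later rows by forward substitution.
  T[0,:] = [+0.0000 +1.0000 -0.1667 +0.8333]
  T[1,:] = [+0.0000 -0.8000 +0.7333 -1.4667]
  T[2,:] = [+0.0000 -0.4667 +0.6778 -2.0222]
  T[3,:] = [+0.0000 -0.3667 +0.9611 -2.3389]
|roots of det(T-λI)|: 1.6480, 0.5230, 0.2900, 0.0000.
ρ(T) = max|λ| = 1.6480; 1.6480 > 1: divergent.

no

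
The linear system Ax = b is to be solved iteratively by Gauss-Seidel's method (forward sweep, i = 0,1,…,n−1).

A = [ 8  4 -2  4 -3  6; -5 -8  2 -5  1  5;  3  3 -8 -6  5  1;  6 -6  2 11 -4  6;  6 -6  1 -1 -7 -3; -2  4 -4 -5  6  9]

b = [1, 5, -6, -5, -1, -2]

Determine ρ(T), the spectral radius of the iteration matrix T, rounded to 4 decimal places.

1.3623

Split A = D + L + U, D = diag(8, -8, -8, 11, -7, 9).
T_GS = -(D+L)⁻¹U: row 0 first, T[0,2] = -(-2)/(8) = +0.2500; later rows by forward substitution.
  T[0,:] = [+0.0000, -0.5000, +0.2500, -0.5000, +0.3750, -0.7500]
  T[1,:] = [+0.0000, +0.3125, +0.0938, -0.3125, -0.1094, +1.0938]
  T[2,:] = [+0.0000, -0.0703, +0.1289, -1.0547, +0.7246, +0.2539]
  T[3,:] = [+0.0000, +0.4560, -0.1087, +0.2940, -0.0323, +0.4141]
  T[4,:] = [+0.0000, -0.7716, +0.1679, -0.3534, +0.5233, -2.0318]
  T[5,:] = [+0.0000, +0.4865, -0.1011, -0.0420, +0.0872, +1.0446]
moduli |λ_i(T)| = 1.3623, 0.8646, 0.1943, 0.1943, 0.0730, 0.0000.
ρ = 1.3623; 1.3623 > 1, so it fails to converge.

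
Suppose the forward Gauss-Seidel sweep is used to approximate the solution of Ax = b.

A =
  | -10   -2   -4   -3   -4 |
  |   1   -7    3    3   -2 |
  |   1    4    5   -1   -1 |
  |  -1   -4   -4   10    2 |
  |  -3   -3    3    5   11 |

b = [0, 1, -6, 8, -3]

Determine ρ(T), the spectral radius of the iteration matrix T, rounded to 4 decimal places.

Let D = diag(-10, -7, 5, 10, 11); L, U the strict triangles.
T_GS = -(D+L)⁻¹U: row 0 first, T[0,2] = -(-4)/(-10) = -0.4000; later rows by forward substitution.
  T[0,:] = [+0.0000 -0.2000 -0.4000 -0.3000 -0.4000]
  T[1,:] = [+0.0000 -0.0286 +0.3714 +0.3857 -0.3429]
  T[2,:] = [+0.0000 +0.0629 -0.2171 -0.0486 +0.5543]
  T[3,:] = [+0.0000 -0.0063 +0.0217 +0.1049 -0.1554]
  T[4,:] = [+0.0000 -0.0766 +0.0416 -0.0110 -0.2831]
|λ(T)| sorted: 0.5290, 0.1503, 0.1085, 0.1085, 0.0000.
ρ = 0.5290; 0.5290 < 1 ⇒ converges.

0.5290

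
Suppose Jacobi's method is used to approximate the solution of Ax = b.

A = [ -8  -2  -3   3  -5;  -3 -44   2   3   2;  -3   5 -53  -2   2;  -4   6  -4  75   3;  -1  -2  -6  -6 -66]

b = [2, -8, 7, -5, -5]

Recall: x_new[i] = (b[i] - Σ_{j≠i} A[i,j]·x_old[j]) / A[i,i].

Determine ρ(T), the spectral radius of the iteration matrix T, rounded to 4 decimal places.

0.2617

Split A = D + L + U, D = diag(-8, -44, -53, 75, -66).
Jacobi: T = -D⁻¹(L+U), T[3,4] = -(3)/(75) = -0.0400; T[3,3] = 0.
  T[0,:] = [+0.0000, -0.2500, -0.3750, +0.3750, -0.6250]
  T[1,:] = [-0.0682, +0.0000, +0.0455, +0.0682, +0.0455]
  T[2,:] = [-0.0566, +0.0943, +0.0000, -0.0377, +0.0377]
  T[3,:] = [+0.0533, -0.0800, +0.0533, +0.0000, -0.0400]
  T[4,:] = [-0.0152, -0.0303, -0.0909, -0.0909, +0.0000]
eigenvalue magnitudes: 0.2617, 0.2182, 0.0937, 0.0919, 0.0919.
spectral radius ρ = 0.2617; 0.2617 < 1 ⇒ converges.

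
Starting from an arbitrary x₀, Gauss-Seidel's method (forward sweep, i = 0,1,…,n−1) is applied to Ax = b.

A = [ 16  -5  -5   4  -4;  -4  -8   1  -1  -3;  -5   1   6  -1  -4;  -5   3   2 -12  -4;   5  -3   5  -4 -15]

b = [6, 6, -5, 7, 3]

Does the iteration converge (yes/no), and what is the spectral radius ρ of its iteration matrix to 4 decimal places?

yes, ρ = 0.8586

Diagonal D = diag(16, -8, 6, -12, -15); L, U strict lower/upper.
GS T = -(D+L)⁻¹U: row 0 first, T[0,2] = -(-5)/(16) = +0.3125; later rows by forward substitution.
  T[0,:] = [+0.0000 +0.3125 +0.3125 -0.2500 +0.2500]
  T[1,:] = [+0.0000 -0.1562 -0.0312 +0.0000 -0.5000]
  T[2,:] = [+0.0000 +0.2865 +0.2656 -0.0417 +0.9583]
  T[3,:] = [+0.0000 -0.1215 -0.0938 +0.0972 -0.4028]
  T[4,:] = [+0.0000 +0.2633 +0.2240 -0.1231 +0.6102]
moduli |λ_i(T)| = 0.8586, 0.1083, 0.1083, 0.0718, 0.0000.
spectral radius ρ = 0.8586; 0.8586 < 1: convergent.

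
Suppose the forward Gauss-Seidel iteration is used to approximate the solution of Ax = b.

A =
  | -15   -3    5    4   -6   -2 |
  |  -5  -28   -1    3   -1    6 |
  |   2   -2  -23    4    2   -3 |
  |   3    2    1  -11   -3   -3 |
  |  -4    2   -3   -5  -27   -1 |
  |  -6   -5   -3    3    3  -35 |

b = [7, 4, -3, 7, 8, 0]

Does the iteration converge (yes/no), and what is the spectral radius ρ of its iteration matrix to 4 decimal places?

Split A = D + L + U, D = diag(-15, -28, -23, -11, -27, -35).
Gauss-Seidel: T = -(D+L)⁻¹U, row 0 first, T[0,5] = -(-2)/(-15) = -0.1333; later rows by forward substitution.
  T[0,:] = [+0.0000, -0.2000, +0.3333, +0.2667, -0.4000, -0.1333]
  T[1,:] = [+0.0000, +0.0357, -0.0952, +0.0595, +0.0357, +0.2381]
  T[2,:] = [+0.0000, -0.0205, +0.0373, +0.1919, +0.0491, -0.1627]
  T[3,:] = [+0.0000, -0.0499, +0.0770, +0.1010, -0.3709, -0.2806]
  T[4,:] = [+0.0000, +0.0438, -0.0748, -0.0751, +0.1251, +0.0704]
  T[5,:] = [+0.0000, +0.0304, -0.0465, -0.0685, +0.0382, -0.0152]
|roots of det(T-λI)|: 0.4181, 0.1324, 0.0751, 0.0751, 0.0069, 0.0000.
ρ = 0.4181; 0.4181 < 1, so it converges for any x₀.

yes, ρ = 0.4181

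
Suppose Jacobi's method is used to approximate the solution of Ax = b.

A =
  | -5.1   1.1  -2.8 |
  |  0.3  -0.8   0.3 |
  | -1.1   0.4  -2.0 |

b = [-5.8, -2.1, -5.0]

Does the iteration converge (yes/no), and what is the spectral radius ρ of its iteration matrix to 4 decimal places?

yes, ρ = 0.7558

Split A = D + L + U, D = diag(-5.1, -0.8, -2).
T_J = -D⁻¹(L+U): T[2,1] = -(0.4)/(-2) = +0.2000; T[2,2] = 0.
  T[0,:] = [+0.0000 +0.2157 -0.5490]
  T[1,:] = [+0.3750 +0.0000 +0.3750]
  T[2,:] = [-0.5500 +0.2000 +0.0000]
moduli |λ_i(T)| = 0.7558, 0.5495, 0.2063.
ρ = 0.7558; 0.7558 < 1: convergent.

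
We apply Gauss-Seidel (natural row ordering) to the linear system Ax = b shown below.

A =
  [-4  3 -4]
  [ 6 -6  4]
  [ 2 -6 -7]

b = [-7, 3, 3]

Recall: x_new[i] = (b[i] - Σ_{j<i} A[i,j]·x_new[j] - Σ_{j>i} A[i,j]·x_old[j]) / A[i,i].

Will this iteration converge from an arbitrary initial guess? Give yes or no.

Diagonal D = diag(-4, -6, -7); L, U strict lower/upper.
Gauss-Seidel: T = -(D+L)⁻¹U, row 0 first, T[0,1] = -(3)/(-4) = +0.7500; later rows by forward substitution.
  T[0,:] = [+0.0000, +0.7500, -1.0000]
  T[1,:] = [+0.0000, +0.7500, -0.3333]
  T[2,:] = [+0.0000, -0.4286, +0.0000]
eigenvalue magnitudes: 0.9074, 0.1574, 0.0000.
ρ = 0.9074; 0.9074 < 1, so it converges for any x₀.

yes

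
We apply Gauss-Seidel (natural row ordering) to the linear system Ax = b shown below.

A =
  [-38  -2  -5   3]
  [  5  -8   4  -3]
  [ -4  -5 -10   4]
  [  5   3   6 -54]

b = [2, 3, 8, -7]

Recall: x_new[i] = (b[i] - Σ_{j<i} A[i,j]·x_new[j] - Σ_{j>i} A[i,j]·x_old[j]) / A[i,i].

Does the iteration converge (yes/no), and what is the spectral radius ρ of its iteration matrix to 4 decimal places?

Diagonal D = diag(-38, -8, -10, -54); L, U strict lower/upper.
GS T = -(D+L)⁻¹U: row 0 first, T[0,1] = -(-2)/(-38) = -0.0526; later rows by forward substitution.
  T[0,:] = [+0.0000  -0.0526  -0.1316  +0.0789]
  T[1,:] = [+0.0000  -0.0329  +0.4178  -0.3257]
  T[2,:] = [+0.0000  +0.0375  -0.1562  +0.5312]
  T[3,:] = [+0.0000  -0.0025  -0.0063  +0.0482]
|eigenvalues of T|: 0.2325, 0.0647, 0.0647, 0.0000.
ρ = 0.2325; 0.2325 < 1: convergent.

yes, ρ = 0.2325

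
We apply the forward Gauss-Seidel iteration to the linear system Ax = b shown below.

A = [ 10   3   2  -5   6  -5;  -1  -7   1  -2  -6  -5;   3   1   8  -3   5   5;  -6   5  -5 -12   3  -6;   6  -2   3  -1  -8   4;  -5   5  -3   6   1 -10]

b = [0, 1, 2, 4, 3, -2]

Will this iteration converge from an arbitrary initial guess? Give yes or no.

Diagonal D = diag(10, -7, 8, -12, -8, -10); L, U strict lower/upper.
GS T = -(D+L)⁻¹U: row 0 first, T[0,2] = -(2)/(10) = -0.2000; later rows by forward substitution.
  T[0,:] = [+0.0000, -0.3000, -0.2000, +0.5000, -0.6000, +0.5000]
  T[1,:] = [+0.0000, +0.0429, +0.1714, -0.3571, -0.7714, -0.7857]
  T[2,:] = [+0.0000, +0.1071, +0.0536, +0.2321, -0.3036, -0.7143]
  T[3,:] = [+0.0000, +0.1232, +0.1491, -0.4955, +0.3551, -0.7798]
  T[4,:] = [+0.0000, -0.2109, -0.1914, +0.6133, -0.4154, +0.9010]
  T[5,:] = [+0.0000, +0.1921, +0.2400, -0.7342, +0.1769, -0.8063]
|λ(T)| sorted: 1.6835, 0.2746, 0.2746, 0.2131, 0.0371, 0.0000.
ρ(T) = max|λ| = 1.6835; 1.6835 > 1, so it fails to converge.

no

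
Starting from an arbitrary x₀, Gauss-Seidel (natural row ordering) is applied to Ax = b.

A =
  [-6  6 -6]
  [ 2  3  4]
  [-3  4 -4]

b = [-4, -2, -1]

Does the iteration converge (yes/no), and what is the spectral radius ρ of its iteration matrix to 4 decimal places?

no, ρ = 1.3333

Diagonal D = diag(-6, 3, -4); L, U strict lower/upper.
T_GS = -(D+L)⁻¹U: row 0 first, T[0,2] = -(-6)/(-6) = -1.0000; later rows by forward substitution.
  T[0,:] = [+0.0000, +1.0000, -1.0000]
  T[1,:] = [+0.0000, -0.6667, -0.6667]
  T[2,:] = [+0.0000, -1.4167, +0.0833]
|roots of det(T-λI)|: 1.3333, 0.7500, 0.0000.
ρ = 1.3333; 1.3333 > 1, so it fails to converge.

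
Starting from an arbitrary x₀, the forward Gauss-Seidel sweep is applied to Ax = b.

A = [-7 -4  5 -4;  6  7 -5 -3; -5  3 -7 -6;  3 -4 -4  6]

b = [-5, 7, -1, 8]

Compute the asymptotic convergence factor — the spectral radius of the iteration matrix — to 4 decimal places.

Let D = diag(-7, 7, -7, 6); L, U the strict triangles.
T_GS = -(D+L)⁻¹U: row 0 first, T[0,1] = -(-4)/(-7) = -0.5714; later rows by forward substitution.
  T[0,:] = [+0.0000  -0.5714  +0.7143  -0.5714]
  T[1,:] = [+0.0000  +0.4898  +0.1020  +0.9184]
  T[2,:] = [+0.0000  +0.6181  -0.4665  -0.0554]
  T[3,:] = [+0.0000  +1.0243  -0.6001  +0.8610]
|eigenvalues of T|: 1.5960, 0.8418, 0.1302, 0.0000.
ρ(T) = max|λ| = 1.5960; 1.5960 > 1: divergent.

1.5960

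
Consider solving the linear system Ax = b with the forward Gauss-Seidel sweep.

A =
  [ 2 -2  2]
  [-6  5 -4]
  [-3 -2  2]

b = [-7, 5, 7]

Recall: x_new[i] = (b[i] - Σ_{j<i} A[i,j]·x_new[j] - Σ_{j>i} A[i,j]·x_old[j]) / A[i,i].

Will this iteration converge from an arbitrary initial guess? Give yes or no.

A = D + L + U where D = diag(2, 5, 2).
Gauss-Seidel: T = -(D+L)⁻¹U, row 0 first, T[0,1] = -(-2)/(2) = +1.0000; later rows by forward substitution.
  T[0,:] = [+0.0000 +1.0000 -1.0000]
  T[1,:] = [+0.0000 +1.2000 -0.4000]
  T[2,:] = [+0.0000 +2.7000 -1.9000]
moduli |λ_i(T)| = 1.5000, 0.8000, 0.0000.
ρ = 1.5000; 1.5000 > 1, so it fails to converge.

no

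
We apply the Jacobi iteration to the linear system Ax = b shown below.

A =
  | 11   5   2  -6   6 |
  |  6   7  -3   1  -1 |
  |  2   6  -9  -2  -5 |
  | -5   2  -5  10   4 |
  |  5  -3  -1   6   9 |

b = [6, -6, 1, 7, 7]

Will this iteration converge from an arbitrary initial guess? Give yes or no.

no

A = D + L + U where D = diag(11, 7, -9, 10, 9).
Jacobi: T = -D⁻¹(L+U), T[1,3] = -(1)/(7) = -0.1429; T[1,1] = 0.
  T[0,:] = [+0.0000 -0.4545 -0.1818 +0.5455 -0.5455]
  T[1,:] = [-0.8571 +0.0000 +0.4286 -0.1429 +0.1429]
  T[2,:] = [+0.2222 +0.6667 +0.0000 -0.2222 -0.5556]
  T[3,:] = [+0.5000 -0.2000 +0.5000 +0.0000 -0.4000]
  T[4,:] = [-0.5556 +0.3333 +0.1111 -0.6667 +0.0000]
eigenvalue magnitudes: 1.3498, 0.7021, 0.7021, 0.6838, 0.4532.
spectral radius ρ = 1.3498; 1.3498 > 1: divergent.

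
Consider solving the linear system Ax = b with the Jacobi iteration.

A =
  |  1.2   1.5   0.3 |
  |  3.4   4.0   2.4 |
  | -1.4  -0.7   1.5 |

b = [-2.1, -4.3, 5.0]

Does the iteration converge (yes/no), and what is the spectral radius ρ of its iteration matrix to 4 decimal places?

Let D = diag(1.2, 4, 1.5); L, U the strict triangles.
T_J = -D⁻¹(L+U): T[0,1] = -(1.5)/(1.2) = -1.2500; T[0,0] = 0.
  T[0,:] = [+0.0000, -1.2500, -0.2500]
  T[1,:] = [-0.8500, +0.0000, -0.6000]
  T[2,:] = [+0.9333, +0.4667, +0.0000]
|roots of det(T-λI)|: 1.1229, 0.8436, 0.8436.
spectral radius ρ = 1.1229; 1.1229 > 1 ⇒ diverges.

no, ρ = 1.1229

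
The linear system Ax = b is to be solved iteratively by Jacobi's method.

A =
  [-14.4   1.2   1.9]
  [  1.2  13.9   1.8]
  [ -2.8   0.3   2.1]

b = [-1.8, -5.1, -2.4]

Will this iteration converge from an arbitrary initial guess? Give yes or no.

Split A = D + L + U, D = diag(-14.4, 13.9, 2.1).
Jacobi: T = -D⁻¹(L+U), T[0,2] = -(1.9)/(-14.4) = +0.1319; T[0,0] = 0.
  T[0,:] = [+0.0000, +0.0833, +0.1319]
  T[1,:] = [-0.0863, +0.0000, -0.1295]
  T[2,:] = [+1.3333, -0.1429, +0.0000]
moduli |λ_i(T)| = 0.4634, 0.3934, 0.0700.
spectral radius ρ = 0.4634; 0.4634 < 1, so it converges for any x₀.

yes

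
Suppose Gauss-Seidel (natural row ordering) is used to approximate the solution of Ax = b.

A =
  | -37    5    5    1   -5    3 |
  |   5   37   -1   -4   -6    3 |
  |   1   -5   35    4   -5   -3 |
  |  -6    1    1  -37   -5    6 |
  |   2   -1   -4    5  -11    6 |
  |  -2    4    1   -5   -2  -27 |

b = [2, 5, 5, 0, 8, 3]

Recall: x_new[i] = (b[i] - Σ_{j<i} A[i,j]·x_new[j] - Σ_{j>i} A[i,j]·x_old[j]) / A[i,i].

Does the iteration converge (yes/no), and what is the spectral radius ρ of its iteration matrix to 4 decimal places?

yes, ρ = 0.3555

Write A = D+L+U with D = diag(-37, 37, 35, -37, -11, -27).
T_GS = -(D+L)⁻¹U: row 0 first, T[0,1] = -(5)/(-37) = +0.1351; later rows by forward substitution.
  T[0,:] = [+0.0000  +0.1351  +0.1351  +0.0270  -0.1351  +0.0811]
  T[1,:] = [+0.0000  -0.0183  +0.0088  +0.1045  +0.1804  -0.0920]
  T[2,:] = [+0.0000  -0.0065  -0.0026  -0.1001  +0.1725  +0.0702]
  T[3,:] = [+0.0000  -0.0226  -0.0217  -0.0043  -0.1037  +0.1484]
  T[4,:] = [+0.0000  +0.0183  +0.0148  +0.0299  -0.1508  +0.6105]
  T[5,:] = [+0.0000  -0.0101  -0.0059  +0.0083  +0.0735  -0.0897]
|eigenvalues of T|: 0.3555, 0.0807, 0.0807, 0.0314, 0.0314, 0.0000.
spectral radius ρ = 0.3555; 0.3555 < 1, so it converges for any x₀.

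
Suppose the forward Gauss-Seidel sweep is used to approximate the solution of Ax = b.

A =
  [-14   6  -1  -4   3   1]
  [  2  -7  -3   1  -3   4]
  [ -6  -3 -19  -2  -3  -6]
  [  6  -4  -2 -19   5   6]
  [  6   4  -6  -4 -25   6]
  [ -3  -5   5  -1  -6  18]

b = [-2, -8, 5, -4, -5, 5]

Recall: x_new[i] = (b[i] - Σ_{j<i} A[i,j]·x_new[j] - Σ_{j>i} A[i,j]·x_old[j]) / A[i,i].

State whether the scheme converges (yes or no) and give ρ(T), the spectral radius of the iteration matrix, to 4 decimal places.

Let D = diag(-14, -7, -19, -19, -25, 18); L, U the strict triangles.
T_GS = -(D+L)⁻¹U: row 0 first, T[0,2] = -(-1)/(-14) = -0.0714; later rows by forward substitution.
  T[0,:] = [+0.0000, +0.4286, -0.0714, -0.2857, +0.2143, +0.0714]
  T[1,:] = [+0.0000, +0.1224, -0.4490, +0.0612, -0.3673, +0.5918]
  T[2,:] = [+0.0000, -0.1547, +0.0934, -0.0247, -0.1676, -0.4318]
  T[3,:] = [+0.0000, +0.1258, +0.0621, -0.1005, +0.4258, +0.2592]
  T[4,:] = [+0.0000, +0.1394, -0.1213, -0.0368, -0.0353, +0.4140]
  T[5,:] = [+0.0000, +0.2019, -0.1996, -0.0416, -0.0079, +0.4486]
eigenvalue magnitudes: 0.8405, 0.1786, 0.1786, 0.1223, 0.0621, 0.0000.
ρ = 0.8405; 0.8405 < 1, so it converges for any x₀.

yes, ρ = 0.8405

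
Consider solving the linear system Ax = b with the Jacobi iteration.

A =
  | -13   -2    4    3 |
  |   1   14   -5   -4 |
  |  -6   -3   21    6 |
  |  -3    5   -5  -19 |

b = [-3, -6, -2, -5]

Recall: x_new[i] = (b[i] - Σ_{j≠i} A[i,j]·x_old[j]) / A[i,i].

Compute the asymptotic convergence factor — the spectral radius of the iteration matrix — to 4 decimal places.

Write A = D+L+U with D = diag(-13, 14, 21, -19).
Jacobi: T = -D⁻¹(L+U), T[1,0] = -(1)/(14) = -0.0714; T[1,1] = 0.
  T[0,:] = [+0.0000 -0.1538 +0.3077 +0.2308]
  T[1,:] = [-0.0714 +0.0000 +0.3571 +0.2857]
  T[2,:] = [+0.2857 +0.1429 +0.0000 -0.2857]
  T[3,:] = [-0.1579 +0.2632 -0.2632 +0.0000]
|roots of det(T-λI)|: 0.6030, 0.3163, 0.2504, 0.0363.
ρ = 0.6030; 0.6030 < 1 ⇒ converges.

0.6030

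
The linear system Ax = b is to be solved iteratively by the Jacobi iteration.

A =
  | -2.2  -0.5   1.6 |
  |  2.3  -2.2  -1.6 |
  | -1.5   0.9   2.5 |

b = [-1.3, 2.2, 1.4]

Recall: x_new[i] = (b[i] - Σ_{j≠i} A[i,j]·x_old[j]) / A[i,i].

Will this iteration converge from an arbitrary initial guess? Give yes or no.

Split A = D + L + U, D = diag(-2.2, -2.2, 2.5).
Jacobi: T = -D⁻¹(L+U), T[2,0] = -(-1.5)/(2.5) = +0.6000; T[2,2] = 0.
  T[0,:] = [+0.0000  -0.2273  +0.7273]
  T[1,:] = [+1.0455  +0.0000  -0.7273]
  T[2,:] = [+0.6000  -0.3600  +0.0000]
|roots of det(T-λI)|: 0.8205, 0.4612, 0.4612.
ρ(T) = max|λ| = 0.8205; 0.8205 < 1 ⇒ converges.

yes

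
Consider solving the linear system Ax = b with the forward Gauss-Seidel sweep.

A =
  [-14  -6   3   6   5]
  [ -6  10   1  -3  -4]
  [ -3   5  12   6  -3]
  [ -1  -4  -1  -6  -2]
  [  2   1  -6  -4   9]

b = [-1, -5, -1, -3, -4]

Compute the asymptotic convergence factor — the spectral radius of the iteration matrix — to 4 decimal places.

A = D + L + U where D = diag(-14, 10, 12, -6, 9).
T_GS = -(D+L)⁻¹U: row 0 first, T[0,1] = -(-6)/(-14) = -0.4286; later rows by forward substitution.
  T[0,:] = [+0.0000 -0.4286 +0.2143 +0.4286 +0.3571]
  T[1,:] = [+0.0000 -0.2571 +0.0286 +0.5571 +0.6143]
  T[2,:] = [+0.0000 +0.0000 +0.0417 -0.6250 +0.0833]
  T[3,:] = [+0.0000 +0.2429 -0.0617 -0.3387 -0.8163]
  T[4,:] = [+0.0000 +0.2317 -0.0504 -0.7243 -0.4549]
|roots of det(T-λI)|: 1.4276, 0.3891, 0.0702, 0.0407, 0.0000.
spectral radius ρ = 1.4276; 1.4276 > 1 ⇒ diverges.

1.4276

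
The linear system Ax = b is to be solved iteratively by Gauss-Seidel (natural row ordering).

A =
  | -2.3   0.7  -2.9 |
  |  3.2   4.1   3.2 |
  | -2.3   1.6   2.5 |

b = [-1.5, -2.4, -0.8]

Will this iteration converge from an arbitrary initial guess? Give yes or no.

Diagonal D = diag(-2.3, 4.1, 2.5); L, U strict lower/upper.
T_GS = -(D+L)⁻¹U: row 0 first, T[0,2] = -(-2.9)/(-2.3) = -1.2609; later rows by forward substitution.
  T[0,:] = [+0.0000, +0.3043, -1.2609]
  T[1,:] = [+0.0000, -0.2375, +0.2036]
  T[2,:] = [+0.0000, +0.4320, -1.2903]
eigenvalue magnitudes: 1.3681, 0.1597, 0.0000.
ρ(T) = max|λ| = 1.3681; 1.3681 > 1 ⇒ diverges.

no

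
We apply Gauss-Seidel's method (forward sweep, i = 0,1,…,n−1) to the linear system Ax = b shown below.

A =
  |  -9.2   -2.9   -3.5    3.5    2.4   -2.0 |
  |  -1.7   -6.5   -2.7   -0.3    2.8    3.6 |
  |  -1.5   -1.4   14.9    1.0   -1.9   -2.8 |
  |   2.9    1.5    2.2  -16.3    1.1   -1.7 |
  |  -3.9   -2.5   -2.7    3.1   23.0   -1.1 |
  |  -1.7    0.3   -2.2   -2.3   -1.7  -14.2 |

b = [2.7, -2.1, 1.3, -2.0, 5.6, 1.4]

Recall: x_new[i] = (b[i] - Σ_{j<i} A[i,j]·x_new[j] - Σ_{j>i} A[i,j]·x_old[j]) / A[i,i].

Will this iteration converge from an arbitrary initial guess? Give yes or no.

A = D + L + U where D = diag(-9.2, -6.5, 14.9, -16.3, 23, -14.2).
GS T = -(D+L)⁻¹U: row 0 first, T[0,5] = -(-2)/(-9.2) = -0.2174; later rows by forward substitution.
  T[0,:] = [+0.0000  -0.3152  -0.3804  +0.3804  +0.2609  -0.2174]
  T[1,:] = [+0.0000  +0.0824  -0.3159  -0.1457  +0.3625  +0.6107]
  T[2,:] = [+0.0000  -0.0240  -0.0680  -0.0425  +0.1878  +0.2234]
  T[3,:] = [+0.0000  -0.0517  -0.1059  +0.0485  +0.1726  -0.0566]
  T[4,:] = [+0.0000  -0.0403  -0.0925  +0.0371  +0.0824  +0.1112]
  T[5,:] = [+0.0000  +0.0564  +0.0776  -0.0543  -0.0905  +0.0002]
moduli |λ_i(T)| = 0.2843, 0.1426, 0.1426, 0.0810, 0.0073, 0.0000.
spectral radius ρ = 0.2843; 0.2843 < 1: convergent.

yes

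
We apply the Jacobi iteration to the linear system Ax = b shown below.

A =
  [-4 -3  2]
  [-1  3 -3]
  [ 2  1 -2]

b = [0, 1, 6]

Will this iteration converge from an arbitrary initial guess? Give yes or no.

Diagonal D = diag(-4, 3, -2); L, U strict lower/upper.
T_J = -D⁻¹(L+U): T[0,1] = -(-3)/(-4) = -0.7500; T[0,0] = 0.
  T[0,:] = [+0.0000  -0.7500  +0.5000]
  T[1,:] = [+0.3333  +0.0000  +1.0000]
  T[2,:] = [+1.0000  +0.5000  +0.0000]
moduli |λ_i(T)| = 1.1526, 0.7605, 0.7605.
ρ = 1.1526; 1.1526 > 1 ⇒ diverges.

no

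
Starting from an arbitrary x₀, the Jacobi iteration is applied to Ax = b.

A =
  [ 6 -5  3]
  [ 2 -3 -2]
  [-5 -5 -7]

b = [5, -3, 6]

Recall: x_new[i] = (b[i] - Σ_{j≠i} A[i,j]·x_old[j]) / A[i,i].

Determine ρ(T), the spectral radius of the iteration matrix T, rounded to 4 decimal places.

Write A = D+L+U with D = diag(6, -3, -7).
T_J = -D⁻¹(L+U): T[1,0] = -(2)/(-3) = +0.6667; T[1,1] = 0.
  T[0,:] = [+0.0000, +0.8333, -0.5000]
  T[1,:] = [+0.6667, +0.0000, -0.6667]
  T[2,:] = [-0.7143, -0.7143, +0.0000]
|λ(T)| sorted: 1.3620, 0.6828, 0.6828.
ρ = 1.3620; 1.3620 > 1: divergent.

1.3620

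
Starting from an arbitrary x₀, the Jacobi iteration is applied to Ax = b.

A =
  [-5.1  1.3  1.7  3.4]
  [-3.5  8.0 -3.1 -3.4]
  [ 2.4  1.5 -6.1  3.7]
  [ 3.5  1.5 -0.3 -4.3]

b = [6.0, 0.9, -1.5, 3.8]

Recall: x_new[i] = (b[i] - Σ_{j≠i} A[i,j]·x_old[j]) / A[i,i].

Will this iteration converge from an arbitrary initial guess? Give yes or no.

Split A = D + L + U, D = diag(-5.1, 8, -6.1, -4.3).
Jacobi: T = -D⁻¹(L+U), T[1,3] = -(-3.4)/(8) = +0.4250; T[1,1] = 0.
  T[0,:] = [+0.0000, +0.2549, +0.3333, +0.6667]
  T[1,:] = [+0.4375, +0.0000, +0.3875, +0.4250]
  T[2,:] = [+0.3934, +0.2459, +0.0000, +0.6066]
  T[3,:] = [+0.8140, +0.3488, -0.0698, +0.0000]
|eigenvalues of T|: 1.1997, 0.6172, 0.3053, 0.3053.
ρ = 1.1997; 1.1997 > 1 ⇒ diverges.

no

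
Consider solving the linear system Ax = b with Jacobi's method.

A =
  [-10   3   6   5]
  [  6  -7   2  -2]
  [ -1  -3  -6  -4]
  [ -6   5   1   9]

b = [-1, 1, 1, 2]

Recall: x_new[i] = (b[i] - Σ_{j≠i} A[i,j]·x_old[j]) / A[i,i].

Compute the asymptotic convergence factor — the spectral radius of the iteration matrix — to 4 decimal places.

Split A = D + L + U, D = diag(-10, -7, -6, 9).
T_J = -D⁻¹(L+U): T[2,0] = -(-1)/(-6) = -0.1667; T[2,2] = 0.
  T[0,:] = [+0.0000  +0.3000  +0.6000  +0.5000]
  T[1,:] = [+0.8571  +0.0000  +0.2857  -0.2857]
  T[2,:] = [-0.1667  -0.5000  +0.0000  -0.6667]
  T[3,:] = [+0.6667  -0.5556  -0.1111  +0.0000]
|roots of det(T-λI)|: 1.1856, 0.6936, 0.6936, 0.5075.
ρ(T) = max|λ| = 1.1856; 1.1856 > 1: divergent.

1.1856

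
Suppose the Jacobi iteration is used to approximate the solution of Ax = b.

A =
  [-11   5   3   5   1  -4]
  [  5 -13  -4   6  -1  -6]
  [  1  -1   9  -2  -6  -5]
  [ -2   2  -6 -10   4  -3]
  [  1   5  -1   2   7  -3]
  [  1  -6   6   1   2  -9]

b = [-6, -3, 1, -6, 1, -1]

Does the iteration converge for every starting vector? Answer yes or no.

no

Let D = diag(-11, -13, 9, -10, 7, -9); L, U the strict triangles.
T_J = -D⁻¹(L+U): T[2,5] = -(-5)/(9) = +0.5556; T[2,2] = 0.
  T[0,:] = [+0.0000  +0.4545  +0.2727  +0.4545  +0.0909  -0.3636]
  T[1,:] = [+0.3846  +0.0000  -0.3077  +0.4615  -0.0769  -0.4615]
  T[2,:] = [-0.1111  +0.1111  +0.0000  +0.2222  +0.6667  +0.5556]
  T[3,:] = [-0.2000  +0.2000  -0.6000  +0.0000  +0.4000  -0.3000]
  T[4,:] = [-0.1429  -0.7143  +0.1429  -0.2857  +0.0000  +0.4286]
  T[5,:] = [+0.1111  -0.6667  +0.6667  +0.1111  +0.2222  +0.0000]
eigenvalue magnitudes: 1.3033, 0.6935, 0.6935, 0.6743, 0.6743, 0.1751.
spectral radius ρ = 1.3033; 1.3033 > 1, so it fails to converge.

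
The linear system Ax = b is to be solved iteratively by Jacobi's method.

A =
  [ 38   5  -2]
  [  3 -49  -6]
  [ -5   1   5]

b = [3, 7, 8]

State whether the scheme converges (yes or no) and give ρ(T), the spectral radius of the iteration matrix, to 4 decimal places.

yes, ρ = 0.3387

Write A = D+L+U with D = diag(38, -49, 5).
Jacobi T = -D⁻¹(L+U): T[2,1] = -(1)/(5) = -0.2000; T[2,2] = 0.
  T[0,:] = [+0.0000 -0.1316 +0.0526]
  T[1,:] = [+0.0612 +0.0000 -0.1224]
  T[2,:] = [+1.0000 -0.2000 +0.0000]
moduli |λ_i(T)| = 0.3387, 0.2137, 0.2137.
spectral radius ρ = 0.3387; 0.3387 < 1 ⇒ converges.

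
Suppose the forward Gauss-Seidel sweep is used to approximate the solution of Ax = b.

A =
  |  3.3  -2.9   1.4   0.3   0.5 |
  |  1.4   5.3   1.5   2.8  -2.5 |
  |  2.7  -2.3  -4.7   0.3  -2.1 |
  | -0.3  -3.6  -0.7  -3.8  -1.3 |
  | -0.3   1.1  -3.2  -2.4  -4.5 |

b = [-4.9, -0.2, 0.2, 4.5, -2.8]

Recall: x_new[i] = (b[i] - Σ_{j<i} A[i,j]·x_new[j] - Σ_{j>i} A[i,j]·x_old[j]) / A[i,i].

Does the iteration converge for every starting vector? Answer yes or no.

Split A = D + L + U, D = diag(3.3, 5.3, -4.7, -3.8, -4.5).
GS T = -(D+L)⁻¹U: row 0 first, T[0,2] = -(1.4)/(3.3) = -0.4242; later rows by forward substitution.
  T[0,:] = [+0.0000  +0.8788  -0.4242  -0.0909  -0.1515]
  T[1,:] = [+0.0000  -0.2321  -0.1710  -0.5043  +0.5117]
  T[2,:] = [+0.0000  +0.6184  -0.1601  +0.2584  -0.7843]
  T[3,:] = [+0.0000  +0.0366  +0.2249  +0.4373  -0.6705]
  T[4,:] = [+0.0000  -0.5746  -0.0197  -0.5342  +1.0505]
|eigenvalues of T|: 1.1512, 0.2168, 0.1697, 0.0086, 0.0000.
ρ(T) = max|λ| = 1.1512; 1.1512 > 1, so it fails to converge.

no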